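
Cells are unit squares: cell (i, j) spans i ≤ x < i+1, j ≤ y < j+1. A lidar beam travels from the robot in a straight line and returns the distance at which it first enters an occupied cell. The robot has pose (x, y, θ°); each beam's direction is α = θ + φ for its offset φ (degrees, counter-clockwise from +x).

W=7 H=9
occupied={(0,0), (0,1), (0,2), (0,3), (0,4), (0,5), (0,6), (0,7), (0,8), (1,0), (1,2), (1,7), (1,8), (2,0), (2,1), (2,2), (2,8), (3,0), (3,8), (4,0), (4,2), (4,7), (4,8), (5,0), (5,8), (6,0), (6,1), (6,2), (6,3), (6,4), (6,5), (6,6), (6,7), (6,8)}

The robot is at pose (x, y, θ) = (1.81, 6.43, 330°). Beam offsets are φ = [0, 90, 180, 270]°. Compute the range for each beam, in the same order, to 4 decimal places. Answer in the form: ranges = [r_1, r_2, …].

ranges = [4.8382, 1.8129, 0.9353, 1.6200]

beam 1: φ=0°, α=330°
  dir = (cos 330°, sin 330°) = (0.8660, -0.5000); from cell (1,6)
  next x-line at t=0.2194, next y-line at t=0.8600; Δt_x=1.1547, Δt_y=2.0000
    x: enter (2,6) at t=0.2194
    y: enter (2,5) at t=0.8600
    x: enter (3,5) at t=1.3741
    x: enter (4,5) at t=2.5288
    y: enter (4,4) at t=2.8600
    x: enter (5,4) at t=3.6835
    x: enter (6,4) at t=4.8382 ← occupied
  → r_1 = 4.8382
beam 2: φ=90°, α=60°
  dir = (cos 60°, sin 60°) = (0.5000, 0.8660); from cell (1,6)
  next x-line at t=0.3800, next y-line at t=0.6582; Δt_x=2.0000, Δt_y=1.1547
    x: enter (2,6) at t=0.3800
    y: enter (2,7) at t=0.6582
    y: enter (2,8) at t=1.8129 ← occupied
  → r_2 = 1.8129
beam 3: φ=180°, α=150°
  dir = (cos 150°, sin 150°) = (-0.8660, 0.5000); from cell (1,6)
  next x-line at t=0.9353, next y-line at t=1.1400; Δt_x=1.1547, Δt_y=2.0000
    x: enter (0,6) at t=0.9353 ← occupied
  → r_3 = 0.9353
beam 4: φ=270°, α=240°
  dir = (cos 240°, sin 240°) = (-0.5000, -0.8660); from cell (1,6)
  next x-line at t=1.6200, next y-line at t=0.4965; Δt_x=2.0000, Δt_y=1.1547
    y: enter (1,5) at t=0.4965
    x: enter (0,5) at t=1.6200 ← occupied
  → r_4 = 1.6200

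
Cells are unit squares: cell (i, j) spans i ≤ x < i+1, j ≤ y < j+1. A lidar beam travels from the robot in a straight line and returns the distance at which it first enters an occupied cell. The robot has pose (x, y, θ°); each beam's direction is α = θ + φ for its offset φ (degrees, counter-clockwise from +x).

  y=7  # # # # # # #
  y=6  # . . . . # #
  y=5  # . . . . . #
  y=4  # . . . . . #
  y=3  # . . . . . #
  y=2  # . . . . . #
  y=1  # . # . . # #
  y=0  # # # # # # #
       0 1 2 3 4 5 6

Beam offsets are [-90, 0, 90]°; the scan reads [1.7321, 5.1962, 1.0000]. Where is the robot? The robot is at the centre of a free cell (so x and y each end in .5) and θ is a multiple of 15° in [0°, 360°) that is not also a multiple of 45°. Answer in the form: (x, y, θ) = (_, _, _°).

(x, y, θ) = (2.5, 6.5, 300°)

The pose lattice has 27·16 = 432 candidates. Test each by forward raycasting.
  (3.5, 3.5, 60°): beam 1 = 2.8868 ≠ 1.7321 ✗
  (2.5, 6.5, 75°): beam 1 = 3.6235 ≠ 1.7321 ✗
  (3.5, 4.5, 120°): beam 1 = 2.8868 ≠ 1.7321 ✗
  …
  (2.5, 6.5, 300°): r_1=1.7321, r_2=5.1962, r_3=1.0000 — all match ✓
No second candidate reproduces the full scan.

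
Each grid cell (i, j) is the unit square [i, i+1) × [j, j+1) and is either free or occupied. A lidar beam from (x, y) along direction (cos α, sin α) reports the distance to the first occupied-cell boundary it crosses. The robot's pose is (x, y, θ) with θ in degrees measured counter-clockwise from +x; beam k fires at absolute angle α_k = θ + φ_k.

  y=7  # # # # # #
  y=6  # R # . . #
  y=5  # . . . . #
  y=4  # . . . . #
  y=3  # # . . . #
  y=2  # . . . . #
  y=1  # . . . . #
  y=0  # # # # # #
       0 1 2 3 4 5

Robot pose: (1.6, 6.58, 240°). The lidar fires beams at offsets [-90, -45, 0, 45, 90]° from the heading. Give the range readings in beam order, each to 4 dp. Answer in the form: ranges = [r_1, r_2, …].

beam 1: φ=-90°, α=150°
  dir = (cos 150°, sin 150°) = (-0.8660, 0.5000); from cell (1,6)
  next x-line at t=0.6928, next y-line at t=0.8400; Δt_x=1.1547, Δt_y=2.0000
    x: enter (0,6) at t=0.6928 ← occupied
  → r_1 = 0.6928
beam 2: φ=-45°, α=195°
  dir = (cos 195°, sin 195°) = (-0.9659, -0.2588); from cell (1,6)
  next x-line at t=0.6212, next y-line at t=2.2409; Δt_x=1.0353, Δt_y=3.8637
    x: enter (0,6) at t=0.6212 ← occupied
  → r_2 = 0.6212
beam 3: φ=0°, α=240°
  dir = (cos 240°, sin 240°) = (-0.5000, -0.8660); from cell (1,6)
  next x-line at t=1.2000, next y-line at t=0.6697; Δt_x=2.0000, Δt_y=1.1547
    y: enter (1,5) at t=0.6697
    x: enter (0,5) at t=1.2000 ← occupied
  → r_3 = 1.2000
beam 4: φ=45°, α=285°
  dir = (cos 285°, sin 285°) = (0.2588, -0.9659); from cell (1,6)
  next x-line at t=1.5455, next y-line at t=0.6005; Δt_x=3.8637, Δt_y=1.0353
    y: enter (1,5) at t=0.6005
    x: enter (2,5) at t=1.5455
    y: enter (2,4) at t=1.6357
    y: enter (2,3) at t=2.6710
    y: enter (2,2) at t=3.7063
    y: enter (2,1) at t=4.7416
    x: enter (3,1) at t=5.4092
    y: enter (3,0) at t=5.7768 ← occupied
  → r_4 = 5.7768
beam 5: φ=90°, α=330°
  dir = (cos 330°, sin 330°) = (0.8660, -0.5000); from cell (1,6)
  next x-line at t=0.4619, next y-line at t=1.1600; Δt_x=1.1547, Δt_y=2.0000
    x: enter (2,6) at t=0.4619 ← occupied
  → r_5 = 0.4619

ranges = [0.6928, 0.6212, 1.2000, 5.7768, 0.4619]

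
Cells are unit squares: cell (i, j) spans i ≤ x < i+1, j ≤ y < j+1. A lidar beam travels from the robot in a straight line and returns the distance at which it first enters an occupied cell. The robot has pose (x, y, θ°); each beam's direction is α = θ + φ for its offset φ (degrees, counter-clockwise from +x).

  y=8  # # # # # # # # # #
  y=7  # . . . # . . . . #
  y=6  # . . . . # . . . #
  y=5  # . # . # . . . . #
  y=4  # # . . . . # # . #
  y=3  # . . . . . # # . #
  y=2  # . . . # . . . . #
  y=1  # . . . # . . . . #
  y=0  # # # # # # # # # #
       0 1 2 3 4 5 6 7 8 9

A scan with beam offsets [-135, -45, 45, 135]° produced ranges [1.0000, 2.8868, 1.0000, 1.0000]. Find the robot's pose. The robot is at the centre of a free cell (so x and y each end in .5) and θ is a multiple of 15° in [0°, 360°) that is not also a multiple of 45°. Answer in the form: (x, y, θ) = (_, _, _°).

(x, y, θ) = (3.5, 6.5, 195°)

Candidates: 45 free-cell centres × 16 headings = 720 poses. Raycast each; keep the one whose scan matches to 4 dp.
  (5.5, 5.5, 165°): beam 1 = 4.0415 ≠ 1.0000 ✗
  (6.5, 5.5, 210°): beam 1 = 2.5882 ≠ 1.0000 ✗
  (4.5, 3.5, 165°): beam 1 = 1.7321 ≠ 1.0000 ✗
  (2.5, 4.5, 30°): beam 1 = 3.6235 ≠ 1.0000 ✗
  …
  (3.5, 6.5, 195°): r_1=1.0000, r_2=2.8868, r_3=1.0000, r_4=1.0000 — all match ✓
No second candidate reproduces the full scan.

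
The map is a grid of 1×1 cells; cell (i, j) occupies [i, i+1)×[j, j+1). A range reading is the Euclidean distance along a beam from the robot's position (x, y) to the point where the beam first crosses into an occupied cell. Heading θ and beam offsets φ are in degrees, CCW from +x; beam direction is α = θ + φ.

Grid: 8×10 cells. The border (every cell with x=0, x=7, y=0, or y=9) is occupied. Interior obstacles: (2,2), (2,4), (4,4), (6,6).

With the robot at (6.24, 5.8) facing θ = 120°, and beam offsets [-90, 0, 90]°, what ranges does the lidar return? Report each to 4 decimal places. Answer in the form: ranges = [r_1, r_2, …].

beam 1: φ=-90°, α=30°
  dir = (cos 30°, sin 30°) = (0.8660, 0.5000); from cell (6,5)
  next x-line at t=0.8776, next y-line at t=0.4000; Δt_x=1.1547, Δt_y=2.0000
    y: enter (6,6) at t=0.4000 ← occupied
  → r_1 = 0.4000
beam 2: φ=0°, α=120°
  dir = (cos 120°, sin 120°) = (-0.5000, 0.8660); from cell (6,5)
  next x-line at t=0.4800, next y-line at t=0.2309; Δt_x=2.0000, Δt_y=1.1547
    y: enter (6,6) at t=0.2309 ← occupied
  → r_2 = 0.2309
beam 3: φ=90°, α=210°
  dir = (cos 210°, sin 210°) = (-0.8660, -0.5000); from cell (6,5)
  next x-line at t=0.2771, next y-line at t=1.6000; Δt_x=1.1547, Δt_y=2.0000
    x: enter (5,5) at t=0.2771
    x: enter (4,5) at t=1.4318
    y: enter (4,4) at t=1.6000 ← occupied
  → r_3 = 1.6000

ranges = [0.4000, 0.2309, 1.6000]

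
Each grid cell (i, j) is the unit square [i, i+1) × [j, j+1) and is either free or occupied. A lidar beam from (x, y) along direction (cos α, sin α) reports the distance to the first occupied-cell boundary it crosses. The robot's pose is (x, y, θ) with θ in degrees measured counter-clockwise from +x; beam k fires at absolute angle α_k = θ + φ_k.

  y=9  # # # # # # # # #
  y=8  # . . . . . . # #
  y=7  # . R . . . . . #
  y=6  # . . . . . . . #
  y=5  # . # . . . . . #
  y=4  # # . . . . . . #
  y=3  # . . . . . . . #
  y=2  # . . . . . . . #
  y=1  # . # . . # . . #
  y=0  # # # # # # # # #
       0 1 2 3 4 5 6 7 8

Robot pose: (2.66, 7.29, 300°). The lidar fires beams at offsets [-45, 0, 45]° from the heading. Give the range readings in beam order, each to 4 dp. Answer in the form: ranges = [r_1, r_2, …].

ranges = [1.3355, 6.1084, 5.5284]

beam 1: φ=-45°, α=255°
  dir = (cos 255°, sin 255°) = (-0.2588, -0.9659); from cell (2,7)
  next x-line at t=2.5500, next y-line at t=0.3002; Δt_x=3.8637, Δt_y=1.0353
    y: enter (2,6) at t=0.3002
    y: enter (2,5) at t=1.3355 ← occupied
  → r_1 = 1.3355
beam 2: φ=0°, α=300°
  dir = (cos 300°, sin 300°) = (0.5000, -0.8660); from cell (2,7)
  next x-line at t=0.6800, next y-line at t=0.3349; Δt_x=2.0000, Δt_y=1.1547
    y: enter (2,6) at t=0.3349
    x: enter (3,6) at t=0.6800
    y: enter (3,5) at t=1.4896
    y: enter (3,4) at t=2.6443
    x: enter (4,4) at t=2.6800
    y: enter (4,3) at t=3.7990
    x: enter (5,3) at t=4.6800
    y: enter (5,2) at t=4.9537
    y: enter (5,1) at t=6.1084 ← occupied
  → r_2 = 6.1084
beam 3: φ=45°, α=345°
  dir = (cos 345°, sin 345°) = (0.9659, -0.2588); from cell (2,7)
  next x-line at t=0.3520, next y-line at t=1.1205; Δt_x=1.0353, Δt_y=3.8637
    x: enter (3,7) at t=0.3520
    y: enter (3,6) at t=1.1205
    x: enter (4,6) at t=1.3873
    x: enter (5,6) at t=2.4225
    x: enter (6,6) at t=3.4578
    x: enter (7,6) at t=4.4931
    y: enter (7,5) at t=4.9842
    x: enter (8,5) at t=5.5284 ← occupied
  → r_3 = 5.5284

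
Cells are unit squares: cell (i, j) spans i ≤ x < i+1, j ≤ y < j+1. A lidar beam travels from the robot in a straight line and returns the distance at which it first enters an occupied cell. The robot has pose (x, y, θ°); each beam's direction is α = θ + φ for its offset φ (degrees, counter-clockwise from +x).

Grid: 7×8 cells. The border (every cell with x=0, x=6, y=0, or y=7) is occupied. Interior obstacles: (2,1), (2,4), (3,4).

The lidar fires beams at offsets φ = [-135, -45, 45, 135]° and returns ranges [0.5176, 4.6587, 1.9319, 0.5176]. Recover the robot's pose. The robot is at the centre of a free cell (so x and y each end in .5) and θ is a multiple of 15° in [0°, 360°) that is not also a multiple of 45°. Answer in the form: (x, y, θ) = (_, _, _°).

Enumerate (i+0.5, j+0.5, θ) over the 27 free cells and 16 admissible headings. For each, cast all 4 beams and compare to the given ranges.
  (1.5, 4.5, 330°): beam 2 = 2.5882 ≠ 4.6587 ✗
  (1.5, 1.5, 165°): beam 1 = 0.5774 ≠ 0.5176 ✗
  (3.5, 2.5, 210°): beam 1 = 1.5529 ≠ 0.5176 ✗
  …
  (5.5, 6.5, 240°): r_1=0.5176, r_2=4.6587, r_3=1.9319, r_4=0.5176 — all match ✓
Only this pose fits every beam.

(x, y, θ) = (5.5, 6.5, 240°)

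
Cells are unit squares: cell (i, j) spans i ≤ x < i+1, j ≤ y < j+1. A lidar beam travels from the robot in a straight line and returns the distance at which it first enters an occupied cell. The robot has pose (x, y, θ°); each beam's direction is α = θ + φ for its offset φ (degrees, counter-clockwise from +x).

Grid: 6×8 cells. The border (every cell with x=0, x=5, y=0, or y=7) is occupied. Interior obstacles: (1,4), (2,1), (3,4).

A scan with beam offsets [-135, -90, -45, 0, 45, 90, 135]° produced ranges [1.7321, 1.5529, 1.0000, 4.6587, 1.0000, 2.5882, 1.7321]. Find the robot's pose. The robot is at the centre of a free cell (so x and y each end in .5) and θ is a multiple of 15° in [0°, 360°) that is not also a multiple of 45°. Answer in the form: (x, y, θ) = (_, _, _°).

The pose lattice has 21·16 = 336 candidates. Test each by forward raycasting.
  (1.5, 1.5, 285°): beam 1 = 0.5774 ≠ 1.7321 ✗
  (3.5, 2.5, 210°): beam 1 = 1.5529 ≠ 1.7321 ✗
  (3.5, 5.5, 210°): beam 1 = 1.5529 ≠ 1.7321 ✗
  (3.5, 2.5, 300°): beam 1 = 2.5882 ≠ 1.7321 ✗
  (1.5, 6.5, 195°): beam 1 = 0.5774 ≠ 1.7321 ✗
  …
  (2.5, 5.5, 285°): r_1=1.7321, r_2=1.5529, r_3=1.0000, r_4=4.6587, r_5=1.0000, r_6=2.5882, r_7=1.7321 — all match ✓
Unique over the lattice → pose = (2.5, 5.5, 285°).

(x, y, θ) = (2.5, 5.5, 285°)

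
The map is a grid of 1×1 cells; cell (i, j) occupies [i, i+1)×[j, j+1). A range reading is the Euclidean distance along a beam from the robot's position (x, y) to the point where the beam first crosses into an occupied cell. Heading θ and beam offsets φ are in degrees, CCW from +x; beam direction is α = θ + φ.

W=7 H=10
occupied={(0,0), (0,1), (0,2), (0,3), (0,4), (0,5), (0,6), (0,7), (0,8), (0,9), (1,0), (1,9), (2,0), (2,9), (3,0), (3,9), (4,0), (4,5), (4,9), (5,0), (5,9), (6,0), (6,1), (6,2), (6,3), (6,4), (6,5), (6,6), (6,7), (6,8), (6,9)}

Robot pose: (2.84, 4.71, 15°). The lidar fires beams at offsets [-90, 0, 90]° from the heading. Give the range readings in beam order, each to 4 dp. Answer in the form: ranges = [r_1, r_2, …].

ranges = [3.8409, 1.2009, 4.4413]

beam 1: φ=-90°, α=285°
  d=(0.2588,-0.9659)  start (2,4)  tX=0.6182 tY=0.7350  stride 1/|dx|=3.8637 1/|dy|=1.0353
    cross x-line → (3,4), t=0.6182
    cross y-line → (3,3), t=0.7350
    cross y-line → (3,2), t=1.7703
    cross y-line → (3,1), t=2.8056
    cross y-line → (3,0), t=3.8409 (wall)
  → r_1 = 3.8409
beam 2: φ=0°, α=15°
  d=(0.9659,0.2588)  start (2,4)  tX=0.1656 tY=1.1205  stride 1/|dx|=1.0353 1/|dy|=3.8637
    cross x-line → (3,4), t=0.1656
    cross y-line → (3,5), t=1.1205
    cross x-line → (4,5), t=1.2009 (wall)
  → r_2 = 1.2009
beam 3: φ=90°, α=105°
  d=(-0.2588,0.9659)  start (2,4)  tX=3.2455 tY=0.3002  stride 1/|dx|=3.8637 1/|dy|=1.0353
    cross y-line → (2,5), t=0.3002
    cross y-line → (2,6), t=1.3355
    cross y-line → (2,7), t=2.3708
    cross x-line → (1,7), t=3.2455
    cross y-line → (1,8), t=3.4061
    cross y-line → (1,9), t=4.4413 (wall)
  → r_3 = 4.4413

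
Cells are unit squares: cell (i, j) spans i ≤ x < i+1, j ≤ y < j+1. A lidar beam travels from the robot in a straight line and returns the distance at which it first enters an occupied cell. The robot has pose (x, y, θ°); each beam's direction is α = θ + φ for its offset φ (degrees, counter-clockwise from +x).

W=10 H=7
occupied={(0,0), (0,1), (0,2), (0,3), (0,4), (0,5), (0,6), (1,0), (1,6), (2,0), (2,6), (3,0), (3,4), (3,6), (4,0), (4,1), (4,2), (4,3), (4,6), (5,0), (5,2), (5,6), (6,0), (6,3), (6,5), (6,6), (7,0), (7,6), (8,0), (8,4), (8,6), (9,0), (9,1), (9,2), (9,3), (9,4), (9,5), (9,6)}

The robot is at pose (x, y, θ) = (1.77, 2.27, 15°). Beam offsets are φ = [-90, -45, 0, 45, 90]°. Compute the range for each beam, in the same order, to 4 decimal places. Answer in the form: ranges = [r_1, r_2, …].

ranges = [1.3148, 2.5400, 2.3087, 2.4600, 2.9751]

beam 1: φ=-90°, α=285°
  d=(0.2588,-0.9659)  start (1,2)  tX=0.8887 tY=0.2795  stride 1/|dx|=3.8637 1/|dy|=1.0353
    cross y-line → (1,1), t=0.2795
    cross x-line → (2,1), t=0.8887
    cross y-line → (2,0), t=1.3148 (wall)
  → r_1 = 1.3148
beam 2: φ=-45°, α=330°
  d=(0.8660,-0.5000)  start (1,2)  tX=0.2656 tY=0.5400  stride 1/|dx|=1.1547 1/|dy|=2.0000
    cross x-line → (2,2), t=0.2656
    cross y-line → (2,1), t=0.5400
    cross x-line → (3,1), t=1.4203
    cross y-line → (3,0), t=2.5400 (wall)
  → r_2 = 2.5400
beam 3: φ=0°, α=15°
  d=(0.9659,0.2588)  start (1,2)  tX=0.2381 tY=2.8205  stride 1/|dx|=1.0353 1/|dy|=3.8637
    cross x-line → (2,2), t=0.2381
    cross x-line → (3,2), t=1.2734
    cross x-line → (4,2), t=2.3087 (wall)
  → r_3 = 2.3087
beam 4: φ=45°, α=60°
  d=(0.5000,0.8660)  start (1,2)  tX=0.4600 tY=0.8429  stride 1/|dx|=2.0000 1/|dy|=1.1547
    cross x-line → (2,2), t=0.4600
    cross y-line → (2,3), t=0.8429
    cross y-line → (2,4), t=1.9976
    cross x-line → (3,4), t=2.4600 (wall)
  → r_4 = 2.4600
beam 5: φ=90°, α=105°
  d=(-0.2588,0.9659)  start (1,2)  tX=2.9751 tY=0.7558  stride 1/|dx|=3.8637 1/|dy|=1.0353
    cross y-line → (1,3), t=0.7558
    cross y-line → (1,4), t=1.7910
    cross y-line → (1,5), t=2.8263
    cross x-line → (0,5), t=2.9751 (wall)
  → r_5 = 2.9751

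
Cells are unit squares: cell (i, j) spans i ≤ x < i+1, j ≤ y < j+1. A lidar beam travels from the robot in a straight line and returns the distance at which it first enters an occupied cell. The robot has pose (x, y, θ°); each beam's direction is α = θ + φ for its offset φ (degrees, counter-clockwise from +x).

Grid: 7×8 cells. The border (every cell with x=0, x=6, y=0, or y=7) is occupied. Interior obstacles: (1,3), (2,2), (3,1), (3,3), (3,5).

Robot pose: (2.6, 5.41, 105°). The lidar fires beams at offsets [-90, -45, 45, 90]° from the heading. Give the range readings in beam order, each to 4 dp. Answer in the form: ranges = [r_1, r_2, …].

ranges = [0.4141, 1.8360, 1.8475, 1.6564]

beam 1: φ=-90°, α=15°
  d=(0.9659,0.2588)  start (2,5)  tX=0.4141 tY=2.2796  stride 1/|dx|=1.0353 1/|dy|=3.8637
    cross x-line → (3,5), t=0.4141 (wall)
  → r_1 = 0.4141
beam 2: φ=-45°, α=60°
  d=(0.5000,0.8660)  start (2,5)  tX=0.8000 tY=0.6813  stride 1/|dx|=2.0000 1/|dy|=1.1547
    cross y-line → (2,6), t=0.6813
    cross x-line → (3,6), t=0.8000
    cross y-line → (3,7), t=1.8360 (wall)
  → r_2 = 1.8360
beam 3: φ=45°, α=150°
  d=(-0.8660,0.5000)  start (2,5)  tX=0.6928 tY=1.1800  stride 1/|dx|=1.1547 1/|dy|=2.0000
    cross x-line → (1,5), t=0.6928
    cross y-line → (1,6), t=1.1800
    cross x-line → (0,6), t=1.8475 (wall)
  → r_3 = 1.8475
beam 4: φ=90°, α=195°
  d=(-0.9659,-0.2588)  start (2,5)  tX=0.6212 tY=1.5841  stride 1/|dx|=1.0353 1/|dy|=3.8637
    cross x-line → (1,5), t=0.6212
    cross y-line → (1,4), t=1.5841
    cross x-line → (0,4), t=1.6564 (wall)
  → r_4 = 1.6564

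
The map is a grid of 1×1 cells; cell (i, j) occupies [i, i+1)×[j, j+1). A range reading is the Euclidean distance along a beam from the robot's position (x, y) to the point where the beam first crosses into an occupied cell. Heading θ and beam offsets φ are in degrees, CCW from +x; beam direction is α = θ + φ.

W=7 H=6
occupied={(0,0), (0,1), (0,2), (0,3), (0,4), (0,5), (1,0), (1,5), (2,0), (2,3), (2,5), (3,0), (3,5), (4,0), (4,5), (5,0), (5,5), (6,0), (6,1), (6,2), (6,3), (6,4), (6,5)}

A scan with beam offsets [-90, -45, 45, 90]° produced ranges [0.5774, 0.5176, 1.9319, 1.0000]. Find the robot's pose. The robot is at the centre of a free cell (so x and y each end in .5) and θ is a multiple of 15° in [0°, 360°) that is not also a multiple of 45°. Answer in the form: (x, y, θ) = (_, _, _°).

The pose lattice has 19·16 = 304 candidates. Test each by forward raycasting.
  (1.5, 2.5, 210°): beam 1 = 1.0000 ≠ 0.5774 ✗
  (2.5, 2.5, 75°): beam 1 = 3.6235 ≠ 0.5774 ✗
  (4.5, 2.5, 105°): beam 1 = 1.5529 ≠ 0.5774 ✗
  …
  (1.5, 4.5, 210°): r_1=0.5774, r_2=0.5176, r_3=1.9319, r_4=1.0000 — all match ✓
Unique over the lattice → pose = (1.5, 4.5, 210°).

(x, y, θ) = (1.5, 4.5, 210°)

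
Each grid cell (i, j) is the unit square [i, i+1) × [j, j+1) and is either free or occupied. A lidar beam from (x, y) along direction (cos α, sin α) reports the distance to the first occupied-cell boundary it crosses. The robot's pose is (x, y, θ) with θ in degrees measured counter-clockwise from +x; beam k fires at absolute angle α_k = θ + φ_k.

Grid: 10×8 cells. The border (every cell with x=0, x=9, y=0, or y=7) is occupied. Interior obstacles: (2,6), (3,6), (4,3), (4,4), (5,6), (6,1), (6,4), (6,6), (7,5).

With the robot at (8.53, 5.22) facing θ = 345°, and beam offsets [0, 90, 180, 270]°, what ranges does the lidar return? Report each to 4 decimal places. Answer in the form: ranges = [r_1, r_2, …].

beam 1: φ=0°, α=345°
  direction (0.9659, -0.2588); cell (8,5); t to first gridline: x 0.4866, y 0.8500 (then +1.0353 / +3.8637)
    (9,5) via x @ 0.4866  # hit
  → r_1 = 0.4866
beam 2: φ=90°, α=75°
  direction (0.2588, 0.9659); cell (8,5); t to first gridline: x 1.8159, y 0.8075 (then +3.8637 / +1.0353)
    (8,6) via y @ 0.8075
    (9,6) via x @ 1.8159  # hit
  → r_2 = 1.8159
beam 3: φ=180°, α=165°
  direction (-0.9659, 0.2588); cell (8,5); t to first gridline: x 0.5487, y 3.0137 (then +1.0353 / +3.8637)
    (7,5) via x @ 0.5487  # hit
  → r_3 = 0.5487
beam 4: φ=270°, α=255°
  direction (-0.2588, -0.9659); cell (8,5); t to first gridline: x 2.0478, y 0.2278 (then +3.8637 / +1.0353)
    (8,4) via y @ 0.2278
    (8,3) via y @ 1.2630
    (7,3) via x @ 2.0478
    (7,2) via y @ 2.2983
    (7,1) via y @ 3.3336
    (7,0) via y @ 4.3689  # hit
  → r_4 = 4.3689

ranges = [0.4866, 1.8159, 0.5487, 4.3689]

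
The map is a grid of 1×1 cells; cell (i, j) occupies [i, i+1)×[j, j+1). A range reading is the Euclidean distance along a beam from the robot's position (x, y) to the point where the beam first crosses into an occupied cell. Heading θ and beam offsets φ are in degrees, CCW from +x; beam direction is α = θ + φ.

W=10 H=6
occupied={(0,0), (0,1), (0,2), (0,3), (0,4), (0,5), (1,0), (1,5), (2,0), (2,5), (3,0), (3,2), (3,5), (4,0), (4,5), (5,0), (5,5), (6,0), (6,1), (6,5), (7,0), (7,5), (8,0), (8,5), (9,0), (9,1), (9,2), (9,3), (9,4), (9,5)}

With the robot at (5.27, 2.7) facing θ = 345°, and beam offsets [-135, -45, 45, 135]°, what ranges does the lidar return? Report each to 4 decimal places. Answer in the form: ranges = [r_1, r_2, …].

beam 1: φ=-135°, α=210°
  dir = (cos 210°, sin 210°) = (-0.8660, -0.5000); from cell (5,2)
  next x-line at t=0.3118, next y-line at t=1.4000; Δt_x=1.1547, Δt_y=2.0000
    x: enter (4,2) at t=0.3118
    y: enter (4,1) at t=1.4000
    x: enter (3,1) at t=1.4665
    x: enter (2,1) at t=2.6212
    y: enter (2,0) at t=3.4000 ← occupied
  → r_1 = 3.4000
beam 2: φ=-45°, α=300°
  dir = (cos 300°, sin 300°) = (0.5000, -0.8660); from cell (5,2)
  next x-line at t=1.4600, next y-line at t=0.8083; Δt_x=2.0000, Δt_y=1.1547
    y: enter (5,1) at t=0.8083
    x: enter (6,1) at t=1.4600 ← occupied
  → r_2 = 1.4600
beam 3: φ=45°, α=30°
  dir = (cos 30°, sin 30°) = (0.8660, 0.5000); from cell (5,2)
  next x-line at t=0.8429, next y-line at t=0.6000; Δt_x=1.1547, Δt_y=2.0000
    y: enter (5,3) at t=0.6000
    x: enter (6,3) at t=0.8429
    x: enter (7,3) at t=1.9976
    y: enter (7,4) at t=2.6000
    x: enter (8,4) at t=3.1523
    x: enter (9,4) at t=4.3070 ← occupied
  → r_3 = 4.3070
beam 4: φ=135°, α=120°
  dir = (cos 120°, sin 120°) = (-0.5000, 0.8660); from cell (5,2)
  next x-line at t=0.5400, next y-line at t=0.3464; Δt_x=2.0000, Δt_y=1.1547
    y: enter (5,3) at t=0.3464
    x: enter (4,3) at t=0.5400
    y: enter (4,4) at t=1.5011
    x: enter (3,4) at t=2.5400
    y: enter (3,5) at t=2.6558 ← occupied
  → r_4 = 2.6558

ranges = [3.4000, 1.4600, 4.3070, 2.6558]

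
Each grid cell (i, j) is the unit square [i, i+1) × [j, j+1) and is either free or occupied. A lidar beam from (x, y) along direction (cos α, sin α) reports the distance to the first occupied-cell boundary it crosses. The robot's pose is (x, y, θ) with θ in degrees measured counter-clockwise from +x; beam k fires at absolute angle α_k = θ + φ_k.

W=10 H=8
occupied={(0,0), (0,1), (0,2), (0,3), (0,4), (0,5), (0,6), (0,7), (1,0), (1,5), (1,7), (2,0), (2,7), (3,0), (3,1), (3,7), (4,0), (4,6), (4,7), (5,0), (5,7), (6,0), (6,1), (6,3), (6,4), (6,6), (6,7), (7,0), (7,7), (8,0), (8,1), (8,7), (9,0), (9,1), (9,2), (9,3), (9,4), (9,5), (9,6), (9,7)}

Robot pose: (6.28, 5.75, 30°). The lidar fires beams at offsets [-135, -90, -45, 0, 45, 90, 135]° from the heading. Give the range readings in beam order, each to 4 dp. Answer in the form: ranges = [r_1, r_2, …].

beam 1: φ=-135°, α=255°
  cosα=-0.2588 sinα=-0.9659 | (6,5) | tMaxX 1.0818 tMaxY 0.7765 | tΔX 3.8637 tΔY 1.0353
    t=0.7765 [y] (6,4) — stop
  → r_1 = 0.7765
beam 2: φ=-90°, α=300°
  cosα=0.5000 sinα=-0.8660 | (6,5) | tMaxX 1.4400 tMaxY 0.8660 | tΔX 2.0000 tΔY 1.1547
    t=0.8660 [y] (6,4) — stop
  → r_2 = 0.8660
beam 3: φ=-45°, α=345°
  cosα=0.9659 sinα=-0.2588 | (6,5) | tMaxX 0.7454 tMaxY 2.8978 | tΔX 1.0353 tΔY 3.8637
    t=0.7454 [x] (7,5)
    t=1.7807 [x] (8,5)
    t=2.8160 [x] (9,5) — stop
  → r_3 = 2.8160
beam 4: φ=0°, α=30°
  cosα=0.8660 sinα=0.5000 | (6,5) | tMaxX 0.8314 tMaxY 0.5000 | tΔX 1.1547 tΔY 2.0000
    t=0.5000 [y] (6,6) — stop
  → r_4 = 0.5000
beam 5: φ=45°, α=75°
  cosα=0.2588 sinα=0.9659 | (6,5) | tMaxX 2.7819 tMaxY 0.2588 | tΔX 3.8637 tΔY 1.0353
    t=0.2588 [y] (6,6) — stop
  → r_5 = 0.2588
beam 6: φ=90°, α=120°
  cosα=-0.5000 sinα=0.8660 | (6,5) | tMaxX 0.5600 tMaxY 0.2887 | tΔX 2.0000 tΔY 1.1547
    t=0.2887 [y] (6,6) — stop
  → r_6 = 0.2887
beam 7: φ=135°, α=165°
  cosα=-0.9659 sinα=0.2588 | (6,5) | tMaxX 0.2899 tMaxY 0.9659 | tΔX 1.0353 tΔY 3.8637
    t=0.2899 [x] (5,5)
    t=0.9659 [y] (5,6)
    t=1.3252 [x] (4,6) — stop
  → r_7 = 1.3252

ranges = [0.7765, 0.8660, 2.8160, 0.5000, 0.2588, 0.2887, 1.3252]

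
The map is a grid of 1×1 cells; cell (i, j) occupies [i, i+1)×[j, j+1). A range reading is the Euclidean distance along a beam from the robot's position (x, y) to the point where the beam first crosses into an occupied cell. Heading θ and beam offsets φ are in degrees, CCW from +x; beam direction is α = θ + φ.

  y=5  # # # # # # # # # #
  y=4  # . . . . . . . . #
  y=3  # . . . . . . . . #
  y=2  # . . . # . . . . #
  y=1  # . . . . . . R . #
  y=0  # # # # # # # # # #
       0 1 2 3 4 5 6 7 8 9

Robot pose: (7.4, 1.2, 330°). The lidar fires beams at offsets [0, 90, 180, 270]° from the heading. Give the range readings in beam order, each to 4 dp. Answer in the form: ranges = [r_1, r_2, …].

beam 1: φ=0°, α=330°
  dir = (cos 330°, sin 330°) = (0.8660, -0.5000); from cell (7,1)
  next x-line at t=0.6928, next y-line at t=0.4000; Δt_x=1.1547, Δt_y=2.0000
    y: enter (7,0) at t=0.4000 ← occupied
  → r_1 = 0.4000
beam 2: φ=90°, α=60°
  dir = (cos 60°, sin 60°) = (0.5000, 0.8660); from cell (7,1)
  next x-line at t=1.2000, next y-line at t=0.9238; Δt_x=2.0000, Δt_y=1.1547
    y: enter (7,2) at t=0.9238
    x: enter (8,2) at t=1.2000
    y: enter (8,3) at t=2.0785
    x: enter (9,3) at t=3.2000 ← occupied
  → r_2 = 3.2000
beam 3: φ=180°, α=150°
  dir = (cos 150°, sin 150°) = (-0.8660, 0.5000); from cell (7,1)
  next x-line at t=0.4619, next y-line at t=1.6000; Δt_x=1.1547, Δt_y=2.0000
    x: enter (6,1) at t=0.4619
    y: enter (6,2) at t=1.6000
    x: enter (5,2) at t=1.6166
    x: enter (4,2) at t=2.7713 ← occupied
  → r_3 = 2.7713
beam 4: φ=270°, α=240°
  dir = (cos 240°, sin 240°) = (-0.5000, -0.8660); from cell (7,1)
  next x-line at t=0.8000, next y-line at t=0.2309; Δt_x=2.0000, Δt_y=1.1547
    y: enter (7,0) at t=0.2309 ← occupied
  → r_4 = 0.2309

ranges = [0.4000, 3.2000, 2.7713, 0.2309]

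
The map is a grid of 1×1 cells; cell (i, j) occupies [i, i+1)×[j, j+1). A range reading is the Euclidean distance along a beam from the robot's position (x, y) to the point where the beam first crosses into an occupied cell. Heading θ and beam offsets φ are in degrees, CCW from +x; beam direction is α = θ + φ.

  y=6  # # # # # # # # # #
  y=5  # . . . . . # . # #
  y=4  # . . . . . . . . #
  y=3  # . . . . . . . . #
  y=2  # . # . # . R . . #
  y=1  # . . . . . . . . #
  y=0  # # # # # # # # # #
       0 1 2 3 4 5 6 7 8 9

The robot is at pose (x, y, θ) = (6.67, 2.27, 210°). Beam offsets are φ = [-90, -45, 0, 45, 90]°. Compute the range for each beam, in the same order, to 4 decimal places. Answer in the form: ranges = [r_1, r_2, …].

beam 1: φ=-90°, α=120°
  cosα=-0.5000 sinα=0.8660 | (6,2) | tMaxX 1.3400 tMaxY 0.8429 | tΔX 2.0000 tΔY 1.1547
    t=0.8429 [y] (6,3)
    t=1.3400 [x] (5,3)
    t=1.9976 [y] (5,4)
    t=3.1523 [y] (5,5)
    t=3.3400 [x] (4,5)
    t=4.3070 [y] (4,6) — stop
  → r_1 = 4.3070
beam 2: φ=-45°, α=165°
  cosα=-0.9659 sinα=0.2588 | (6,2) | tMaxX 0.6936 tMaxY 2.8205 | tΔX 1.0353 tΔY 3.8637
    t=0.6936 [x] (5,2)
    t=1.7289 [x] (4,2) — stop
  → r_2 = 1.7289
beam 3: φ=0°, α=210°
  cosα=-0.8660 sinα=-0.5000 | (6,2) | tMaxX 0.7736 tMaxY 0.5400 | tΔX 1.1547 tΔY 2.0000
    t=0.5400 [y] (6,1)
    t=0.7736 [x] (5,1)
    t=1.9283 [x] (4,1)
    t=2.5400 [y] (4,0) — stop
  → r_3 = 2.5400
beam 4: φ=45°, α=255°
  cosα=-0.2588 sinα=-0.9659 | (6,2) | tMaxX 2.5887 tMaxY 0.2795 | tΔX 3.8637 tΔY 1.0353
    t=0.2795 [y] (6,1)
    t=1.3148 [y] (6,0) — stop
  → r_4 = 1.3148
beam 5: φ=90°, α=300°
  cosα=0.5000 sinα=-0.8660 | (6,2) | tMaxX 0.6600 tMaxY 0.3118 | tΔX 2.0000 tΔY 1.1547
    t=0.3118 [y] (6,1)
    t=0.6600 [x] (7,1)
    t=1.4665 [y] (7,0) — stop
  → r_5 = 1.4665

ranges = [4.3070, 1.7289, 2.5400, 1.3148, 1.4665]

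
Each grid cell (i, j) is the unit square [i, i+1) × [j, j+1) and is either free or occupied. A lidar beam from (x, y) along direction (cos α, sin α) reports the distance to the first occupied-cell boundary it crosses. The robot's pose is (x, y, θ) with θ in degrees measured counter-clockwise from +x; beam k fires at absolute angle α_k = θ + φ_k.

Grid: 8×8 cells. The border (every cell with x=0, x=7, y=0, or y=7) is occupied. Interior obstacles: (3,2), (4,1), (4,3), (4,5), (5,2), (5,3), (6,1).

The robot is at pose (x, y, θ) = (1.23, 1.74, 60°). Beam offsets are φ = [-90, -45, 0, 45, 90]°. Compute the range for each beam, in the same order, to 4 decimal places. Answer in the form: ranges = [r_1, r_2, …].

ranges = [1.4800, 1.8324, 6.0737, 0.8887, 0.2656]

beam 1: φ=-90°, α=330°
  dir = (cos 330°, sin 330°) = (0.8660, -0.5000); from cell (1,1)
  next x-line at t=0.8891, next y-line at t=1.4800; Δt_x=1.1547, Δt_y=2.0000
    x: enter (2,1) at t=0.8891
    y: enter (2,0) at t=1.4800 ← occupied
  → r_1 = 1.4800
beam 2: φ=-45°, α=15°
  dir = (cos 15°, sin 15°) = (0.9659, 0.2588); from cell (1,1)
  next x-line at t=0.7972, next y-line at t=1.0046; Δt_x=1.0353, Δt_y=3.8637
    x: enter (2,1) at t=0.7972
    y: enter (2,2) at t=1.0046
    x: enter (3,2) at t=1.8324 ← occupied
  → r_2 = 1.8324
beam 3: φ=0°, α=60°
  dir = (cos 60°, sin 60°) = (0.5000, 0.8660); from cell (1,1)
  next x-line at t=1.5400, next y-line at t=0.3002; Δt_x=2.0000, Δt_y=1.1547
    y: enter (1,2) at t=0.3002
    y: enter (1,3) at t=1.4549
    x: enter (2,3) at t=1.5400
    y: enter (2,4) at t=2.6096
    x: enter (3,4) at t=3.5400
    y: enter (3,5) at t=3.7643
    y: enter (3,6) at t=4.9190
    x: enter (4,6) at t=5.5400
    y: enter (4,7) at t=6.0737 ← occupied
  → r_3 = 6.0737
beam 4: φ=45°, α=105°
  dir = (cos 105°, sin 105°) = (-0.2588, 0.9659); from cell (1,1)
  next x-line at t=0.8887, next y-line at t=0.2692; Δt_x=3.8637, Δt_y=1.0353
    y: enter (1,2) at t=0.2692
    x: enter (0,2) at t=0.8887 ← occupied
  → r_4 = 0.8887
beam 5: φ=90°, α=150°
  dir = (cos 150°, sin 150°) = (-0.8660, 0.5000); from cell (1,1)
  next x-line at t=0.2656, next y-line at t=0.5200; Δt_x=1.1547, Δt_y=2.0000
    x: enter (0,1) at t=0.2656 ← occupied
  → r_5 = 0.2656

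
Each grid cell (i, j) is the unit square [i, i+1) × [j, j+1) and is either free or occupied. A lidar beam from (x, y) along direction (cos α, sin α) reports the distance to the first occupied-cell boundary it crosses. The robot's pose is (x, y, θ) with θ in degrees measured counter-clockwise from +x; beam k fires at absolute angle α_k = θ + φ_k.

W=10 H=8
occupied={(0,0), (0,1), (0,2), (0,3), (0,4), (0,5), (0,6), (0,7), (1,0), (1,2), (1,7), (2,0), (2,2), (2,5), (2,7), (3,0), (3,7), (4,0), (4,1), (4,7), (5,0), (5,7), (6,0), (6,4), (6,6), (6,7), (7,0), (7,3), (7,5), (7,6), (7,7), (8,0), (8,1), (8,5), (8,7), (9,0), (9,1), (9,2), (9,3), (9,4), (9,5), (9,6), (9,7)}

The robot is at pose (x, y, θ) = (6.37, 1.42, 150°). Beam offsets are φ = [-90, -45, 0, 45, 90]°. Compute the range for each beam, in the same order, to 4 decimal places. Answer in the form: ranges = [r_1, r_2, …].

ranges = [1.8244, 5.7768, 6.2007, 1.4183, 0.4850]

beam 1: φ=-90°, α=60°
  direction (0.5000, 0.8660); cell (6,1); t to first gridline: x 1.2600, y 0.6697 (then +2.0000 / +1.1547)
    (6,2) via y @ 0.6697
    (7,2) via x @ 1.2600
    (7,3) via y @ 1.8244  # hit
  → r_1 = 1.8244
beam 2: φ=-45°, α=105°
  direction (-0.2588, 0.9659); cell (6,1); t to first gridline: x 1.4296, y 0.6005 (then +3.8637 / +1.0353)
    (6,2) via y @ 0.6005
    (5,2) via x @ 1.4296
    (5,3) via y @ 1.6357
    (5,4) via y @ 2.6710
    (5,5) via y @ 3.7063
    (5,6) via y @ 4.7416
    (4,6) via x @ 5.2933
    (4,7) via y @ 5.7768  # hit
  → r_2 = 5.7768
beam 3: φ=0°, α=150°
  direction (-0.8660, 0.5000); cell (6,1); t to first gridline: x 0.4272, y 1.1600 (then +1.1547 / +2.0000)
    (5,1) via x @ 0.4272
    (5,2) via y @ 1.1600
    (4,2) via x @ 1.5819
    (3,2) via x @ 2.7366
    (3,3) via y @ 3.1600
    (2,3) via x @ 3.8913
    (1,3) via x @ 5.0460
    (1,4) via y @ 5.1600
    (0,4) via x @ 6.2007  # hit
  → r_3 = 6.2007
beam 4: φ=45°, α=195°
  direction (-0.9659, -0.2588); cell (6,1); t to first gridline: x 0.3831, y 1.6228 (then +1.0353 / +3.8637)
    (5,1) via x @ 0.3831
    (4,1) via x @ 1.4183  # hit
  → r_4 = 1.4183
beam 5: φ=90°, α=240°
  direction (-0.5000, -0.8660); cell (6,1); t to first gridline: x 0.7400, y 0.4850 (then +2.0000 / +1.1547)
    (6,0) via y @ 0.4850  # hit
  → r_5 = 0.4850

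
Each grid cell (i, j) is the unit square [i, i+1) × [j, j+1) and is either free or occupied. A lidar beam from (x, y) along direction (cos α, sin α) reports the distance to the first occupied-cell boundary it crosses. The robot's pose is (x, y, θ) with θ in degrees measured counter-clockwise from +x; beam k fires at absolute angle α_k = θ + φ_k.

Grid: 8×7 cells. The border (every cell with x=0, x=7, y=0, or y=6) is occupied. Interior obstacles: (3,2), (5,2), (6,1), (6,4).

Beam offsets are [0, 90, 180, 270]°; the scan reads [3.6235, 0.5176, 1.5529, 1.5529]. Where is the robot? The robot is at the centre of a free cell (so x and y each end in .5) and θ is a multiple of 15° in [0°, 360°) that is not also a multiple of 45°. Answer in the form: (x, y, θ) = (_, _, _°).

(x, y, θ) = (1.5, 2.5, 75°)

Enumerate (i+0.5, j+0.5, θ) over the 26 free cells and 16 admissible headings. For each, cast all 4 beams and compare to the given ranges.
  (1.5, 1.5, 195°): beam 1 = 0.5176 ≠ 3.6235 ✗
  (4.5, 2.5, 300°): beam 1 = 1.7321 ≠ 3.6235 ✗
  (2.5, 1.5, 255°): beam 1 = 0.5176 ≠ 3.6235 ✗
  (2.5, 3.5, 255°): beam 1 = 2.5882 ≠ 3.6235 ✗
  …
  (1.5, 2.5, 75°): r_1=3.6235, r_2=0.5176, r_3=1.5529, r_4=1.5529 — all match ✓
Unique over the lattice → pose = (1.5, 2.5, 75°).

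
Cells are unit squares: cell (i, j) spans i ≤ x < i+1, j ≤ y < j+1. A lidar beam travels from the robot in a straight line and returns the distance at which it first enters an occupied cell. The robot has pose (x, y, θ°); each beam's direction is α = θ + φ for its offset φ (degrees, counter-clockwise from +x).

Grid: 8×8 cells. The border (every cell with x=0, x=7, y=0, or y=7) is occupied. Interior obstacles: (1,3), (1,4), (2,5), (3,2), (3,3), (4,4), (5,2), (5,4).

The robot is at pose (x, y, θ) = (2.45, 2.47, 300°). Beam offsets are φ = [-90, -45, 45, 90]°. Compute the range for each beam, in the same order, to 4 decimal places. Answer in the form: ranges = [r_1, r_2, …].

ranges = [1.6743, 1.5219, 0.5694, 0.6351]

beam 1: φ=-90°, α=210°
  cosα=-0.8660 sinα=-0.5000 | (2,2) | tMaxX 0.5196 tMaxY 0.9400 | tΔX 1.1547 tΔY 2.0000
    t=0.5196 [x] (1,2)
    t=0.9400 [y] (1,1)
    t=1.6743 [x] (0,1) — stop
  → r_1 = 1.6743
beam 2: φ=-45°, α=255°
  cosα=-0.2588 sinα=-0.9659 | (2,2) | tMaxX 1.7387 tMaxY 0.4866 | tΔX 3.8637 tΔY 1.0353
    t=0.4866 [y] (2,1)
    t=1.5219 [y] (2,0) — stop
  → r_2 = 1.5219
beam 3: φ=45°, α=345°
  cosα=0.9659 sinα=-0.2588 | (2,2) | tMaxX 0.5694 tMaxY 1.8159 | tΔX 1.0353 tΔY 3.8637
    t=0.5694 [x] (3,2) — stop
  → r_3 = 0.5694
beam 4: φ=90°, α=30°
  cosα=0.8660 sinα=0.5000 | (2,2) | tMaxX 0.6351 tMaxY 1.0600 | tΔX 1.1547 tΔY 2.0000
    t=0.6351 [x] (3,2) — stop
  → r_4 = 0.6351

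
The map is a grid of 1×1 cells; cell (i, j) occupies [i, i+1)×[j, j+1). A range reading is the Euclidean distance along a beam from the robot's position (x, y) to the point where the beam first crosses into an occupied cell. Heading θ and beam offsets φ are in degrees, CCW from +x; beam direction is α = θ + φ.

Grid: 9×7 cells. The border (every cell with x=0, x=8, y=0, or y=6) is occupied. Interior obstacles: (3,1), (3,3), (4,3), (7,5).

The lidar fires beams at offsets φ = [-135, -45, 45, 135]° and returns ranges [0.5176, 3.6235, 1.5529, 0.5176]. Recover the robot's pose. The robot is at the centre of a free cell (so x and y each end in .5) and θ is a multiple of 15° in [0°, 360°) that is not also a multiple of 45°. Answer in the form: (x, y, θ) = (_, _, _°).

The pose lattice has 31·16 = 496 candidates. Test each by forward raycasting.
  (3.5, 4.5, 240°): beam 1 = 1.5529 ≠ 0.5176 ✗
  (7.5, 4.5, 240°): beam 2 = 2.5882 ≠ 3.6235 ✗
  (5.5, 1.5, 165°): beam 1 = 2.8868 ≠ 0.5176 ✗
  …
  (4.5, 1.5, 60°): r_1=0.5176, r_2=3.6235, r_3=1.5529, r_4=0.5176 — all match ✓
Unique over the lattice → pose = (4.5, 1.5, 60°).

(x, y, θ) = (4.5, 1.5, 60°)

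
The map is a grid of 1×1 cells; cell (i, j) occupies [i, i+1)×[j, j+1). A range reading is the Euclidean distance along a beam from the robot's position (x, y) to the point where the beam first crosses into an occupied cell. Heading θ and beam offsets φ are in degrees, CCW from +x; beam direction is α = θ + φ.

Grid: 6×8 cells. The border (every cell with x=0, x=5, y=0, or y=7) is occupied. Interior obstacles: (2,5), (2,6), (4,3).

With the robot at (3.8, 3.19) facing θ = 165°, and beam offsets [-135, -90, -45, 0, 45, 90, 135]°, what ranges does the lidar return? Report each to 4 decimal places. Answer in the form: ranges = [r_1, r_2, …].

beam 1: φ=-135°, α=30°
  dir = (cos 30°, sin 30°) = (0.8660, 0.5000); from cell (3,3)
  next x-line at t=0.2309, next y-line at t=1.6200; Δt_x=1.1547, Δt_y=2.0000
    x: enter (4,3) at t=0.2309 ← occupied
  → r_1 = 0.2309
beam 2: φ=-90°, α=75°
  dir = (cos 75°, sin 75°) = (0.2588, 0.9659); from cell (3,3)
  next x-line at t=0.7727, next y-line at t=0.8386; Δt_x=3.8637, Δt_y=1.0353
    x: enter (4,3) at t=0.7727 ← occupied
  → r_2 = 0.7727
beam 3: φ=-45°, α=120°
  dir = (cos 120°, sin 120°) = (-0.5000, 0.8660); from cell (3,3)
  next x-line at t=1.6000, next y-line at t=0.9353; Δt_x=2.0000, Δt_y=1.1547
    y: enter (3,4) at t=0.9353
    x: enter (2,4) at t=1.6000
    y: enter (2,5) at t=2.0900 ← occupied
  → r_3 = 2.0900
beam 4: φ=0°, α=165°
  dir = (cos 165°, sin 165°) = (-0.9659, 0.2588); from cell (3,3)
  next x-line at t=0.8282, next y-line at t=3.1296; Δt_x=1.0353, Δt_y=3.8637
    x: enter (2,3) at t=0.8282
    x: enter (1,3) at t=1.8635
    x: enter (0,3) at t=2.8988 ← occupied
  → r_4 = 2.8988
beam 5: φ=45°, α=210°
  dir = (cos 210°, sin 210°) = (-0.8660, -0.5000); from cell (3,3)
  next x-line at t=0.9238, next y-line at t=0.3800; Δt_x=1.1547, Δt_y=2.0000
    y: enter (3,2) at t=0.3800
    x: enter (2,2) at t=0.9238
    x: enter (1,2) at t=2.0785
    y: enter (1,1) at t=2.3800
    x: enter (0,1) at t=3.2332 ← occupied
  → r_5 = 3.2332
beam 6: φ=90°, α=255°
  dir = (cos 255°, sin 255°) = (-0.2588, -0.9659); from cell (3,3)
  next x-line at t=3.0910, next y-line at t=0.1967; Δt_x=3.8637, Δt_y=1.0353
    y: enter (3,2) at t=0.1967
    y: enter (3,1) at t=1.2320
    y: enter (3,0) at t=2.2673 ← occupied
  → r_6 = 2.2673
beam 7: φ=135°, α=300°
  dir = (cos 300°, sin 300°) = (0.5000, -0.8660); from cell (3,3)
  next x-line at t=0.4000, next y-line at t=0.2194; Δt_x=2.0000, Δt_y=1.1547
    y: enter (3,2) at t=0.2194
    x: enter (4,2) at t=0.4000
    y: enter (4,1) at t=1.3741
    x: enter (5,1) at t=2.4000 ← occupied
  → r_7 = 2.4000

ranges = [0.2309, 0.7727, 2.0900, 2.8988, 3.2332, 2.2673, 2.4000]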